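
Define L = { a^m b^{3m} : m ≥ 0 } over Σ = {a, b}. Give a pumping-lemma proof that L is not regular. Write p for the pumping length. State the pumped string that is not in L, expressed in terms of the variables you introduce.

a^{p+k} b^{3p}

Assume L is regular. Let p be the pumping length given by the pumping lemma.
Take w = a^p b^{3p}. Then w ∈ L and |w| = 4p ≥ p.
Write w = xyz as guaranteed by the lemma, with |xy| ≤ p and |y| > 0.
Because |xy| ≤ p and w begins with p copies of a, we have y = a^k with 1 ≤ k ≤ p.
Pump with i = 2: xy^2z = a^{p+k} b^{3p}. For this to lie in L we would need 3p = 3(p+k), which forces k = 0. But k ≥ 1, so xy^2z ∉ L.
Contradiction. Therefore L is not regular.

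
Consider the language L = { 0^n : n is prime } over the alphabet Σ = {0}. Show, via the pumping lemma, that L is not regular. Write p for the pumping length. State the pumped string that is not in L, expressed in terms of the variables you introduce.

0^{q(1+k)}

Toward a contradiction, assume L is regular with pumping length p.
Let q be a prime with q ≥ p+2 (infinitely many primes exist), and take w = 0^q ∈ L with |w| = q ≥ p.
By the pumping lemma, w = xyz with |xy| ≤ p and |y| ≥ 1.
Then y = 0^k for some k with 1 ≤ k ≤ p.
Since 1 ≤ k ≤ p, |xz| = q-k. Pump with i = q+1: |xy^{q+1}z| = (q-k)+(q+1)k = q+qk = q(1+k), which is composite (both factors ≥ 2). So xy^{q+1}z = 0^{q(1+k)} ∉ L.
This contradicts the pumping lemma, so L is not regular.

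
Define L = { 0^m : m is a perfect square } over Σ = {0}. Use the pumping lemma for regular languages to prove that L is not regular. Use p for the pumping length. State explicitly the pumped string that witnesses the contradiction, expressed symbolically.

0^{p²+k}

Assume L is regular. Let p be the pumping length given by the pumping lemma.
Take w = 0^{p²} ∈ L with |w| = p² ≥ p.
By the pumping lemma, w = xyz with |xy| ≤ p and |y| > 0.
Then y = 0^k for some k with 1 ≤ k ≤ p.
Pump with i = 2: xy^2z = 0^{p²+k}. Since 1 ≤ k ≤ p, p² < p²+k ≤ p²+p < (p+1)², so p²+k lies strictly between consecutive squares and is not a perfect square. So xy^2z ∉ L.
This is a contradiction; hence L is not regular.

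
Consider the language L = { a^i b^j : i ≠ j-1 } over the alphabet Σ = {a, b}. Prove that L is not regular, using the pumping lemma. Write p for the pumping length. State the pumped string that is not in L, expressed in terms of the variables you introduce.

Toward a contradiction, assume L is regular with pumping length p.
Choose w = a^p b^{p+p!+1}. Since p ≠ (p+p!+1)-1 = p+p!, w ∈ L; and |w| ≥ p.
Write w = xyz as guaranteed by the lemma, with |xy| ≤ p and y is nonempty.
The first p characters of w are a's, so xy (and hence y) consists only of a's. Write y = a^k, 1 ≤ k ≤ p.
Since 1 ≤ k ≤ p, k divides p!; set t = 1 + p!/k. Then xy^t z has p + (p!/k)·k = p + p! copies of a. Now the a-count is p+p! and (b-count)-1 = (p+p!+1)-1 = p+p!, so i ≠ j-1 fails. So xy^t z = a^{p+p!} b^{p+p!+1} ∉ L.
This contradicts the pumping lemma, so L is not regular.

a^{p+p!} b^{p+p!+1}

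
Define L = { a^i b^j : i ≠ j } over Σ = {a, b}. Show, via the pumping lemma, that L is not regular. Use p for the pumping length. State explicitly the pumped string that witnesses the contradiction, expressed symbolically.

Toward a contradiction, assume L is regular with pumping length p.
Choose w = a^p b^{p+p!}. Since p ≠ p+p!, w ∈ L; and |w| ≥ p.
Write w = xyz as guaranteed by the lemma, with |xy| ≤ p and y is nonempty.
Since the first p symbols of w are all a's and |xy| ≤ p, y lies entirely in the leading a-block: y = a^k for some k with 1 ≤ k ≤ p.
Since 1 ≤ k ≤ p, k divides p!; set t = 1 + p!/k. Then xy^t z has p + (p!/k)·k = p + p! copies of a. Now the a-count equals the b-count, so i ≠ j fails. So xy^t z = a^{p+p!} b^{p+p!} ∉ L.
Contradiction. Therefore L is not regular.

a^{p+p!} b^{p+p!}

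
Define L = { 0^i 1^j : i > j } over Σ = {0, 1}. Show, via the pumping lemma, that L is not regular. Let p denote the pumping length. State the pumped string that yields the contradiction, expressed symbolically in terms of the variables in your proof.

Suppose for contradiction that L is regular, and let p be the pumping length.
Choose w = 0^{p+1} 1^p ∈ L, with |w| = 2p+1 ≥ p.
By the pumping lemma, w = xyz with |xy| ≤ p and y is nonempty.
The first p characters of w are 0's, so xy (and hence y) consists only of 0's. Write y = 0^k, 1 ≤ k ≤ p.
Consider xy^0z = xz = 0^{p+1-k} 1^p. Since k ≥ 1, the 0-count p+1-k is at most p, so i > j fails; thus xz ∉ L.
This contradicts the pumping lemma, so L is not regular.

0^{p+1-k} 1^p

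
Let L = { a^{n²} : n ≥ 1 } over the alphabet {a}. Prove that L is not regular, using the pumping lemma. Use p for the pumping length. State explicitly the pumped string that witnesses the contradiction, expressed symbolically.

Toward a contradiction, assume L is regular with pumping length p.
Take w = a^{p²} ∈ L with |w| = p² ≥ p.
By the pumping lemma, w = xyz with |xy| ≤ p and |y| > 0.
Then y = a^k for some k with 1 ≤ k ≤ p.
Pump with i = 2: xy^2z = a^{p²+k}. Since 1 ≤ k ≤ p, p² < p²+k ≤ p²+p < (p+1)², so p²+k lies strictly between consecutive squares and is not a perfect square. So xy^2z ∉ L.
Contradiction. Therefore L is not regular.

a^{p²+k}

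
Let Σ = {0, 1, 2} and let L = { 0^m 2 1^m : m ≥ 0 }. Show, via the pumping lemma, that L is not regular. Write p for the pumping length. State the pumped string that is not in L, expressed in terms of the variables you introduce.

Assume L is regular; let p be its pumping constant.
Take w = 0^p 2 1^p ∈ L with |w| = 2p+1 ≥ p.
By the pumping lemma, w = xyz with |xy| ≤ p and |y| ≥ 1.
Since the first p symbols of w are all 0's and |xy| ≤ p, y lies entirely in the leading 0-block: y = 0^k for some k with 1 ≤ k ≤ p.
Pump with i = 2: xy^2z = 0^{p+k} 2 1^p, which would require p+k = p. But k ≥ 1, so xy^2z ∉ L.
This contradicts the pumping lemma, so L is not regular.

0^{p+k} 2 1^p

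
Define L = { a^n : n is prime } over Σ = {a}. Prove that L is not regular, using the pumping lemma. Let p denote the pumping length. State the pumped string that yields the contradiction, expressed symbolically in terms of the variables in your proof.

Toward a contradiction, assume L is regular with pumping length p.
Let q be a prime with q ≥ p+2 (infinitely many primes exist), and take w = a^q ∈ L with |w| = q ≥ p.
By the pumping lemma, w = xyz with |xy| ≤ p and |y| > 0.
Then y = a^k for some k with 1 ≤ k ≤ p.
Since 1 ≤ k ≤ p, |xz| = q-k. Pump with i = q+1: |xy^{q+1}z| = (q-k)+(q+1)k = q+qk = q(1+k), which is composite (both factors ≥ 2). So xy^{q+1}z = a^{q(1+k)} ∉ L.
This contradicts the pumping lemma, so L is not regular.

a^{q(1+k)}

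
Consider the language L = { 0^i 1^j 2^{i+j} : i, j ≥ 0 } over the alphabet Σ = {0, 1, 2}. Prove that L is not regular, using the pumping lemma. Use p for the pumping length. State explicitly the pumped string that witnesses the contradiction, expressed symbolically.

0^{p+k} 1^p 2^{2p}

Assume L is regular; let p be its pumping constant.
Take w = 0^p 1^p 2^{2p} ∈ L (with i=j=p, i+j=2p), |w| = 4p ≥ p.
By the pumping lemma, w = xyz with |xy| ≤ p and |y| > 0.
The first p characters of w are 0's, so xy (and hence y) consists only of 0's. Write y = 0^k, 1 ≤ k ≤ p.
Consider xy^2z = 0^{p+k} 1^p 2^{2p}. Now the 0- and 1-counts sum to 2p+k, but the 2-count is 2p ≠ 2p+k. So xy^2z ∉ L.
This is a contradiction; hence L is not regular.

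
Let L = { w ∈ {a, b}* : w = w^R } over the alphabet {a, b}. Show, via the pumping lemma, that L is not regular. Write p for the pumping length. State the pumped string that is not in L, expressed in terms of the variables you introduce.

a^{p+k} b a^p

Suppose for contradiction that L is regular, and let p be the pumping length.
Take w = a^p b a^p, a palindrome of length 2p+1 ≥ p.
Write w = xyz as guaranteed by the lemma, with |xy| ≤ p and |y| > 0.
The first p characters of w are a's, so xy (and hence y) consists only of a's. Write y = a^k, 1 ≤ k ≤ p.
Pump with i = 2: xy^2z = a^{p+k} b a^p. Its reverse is a^p b a^{p+k}, which differs from xy^2z since k ≥ 1. So xy^2z is not a palindrome and xy^2z ∉ L.
This is a contradiction; hence L is not regular.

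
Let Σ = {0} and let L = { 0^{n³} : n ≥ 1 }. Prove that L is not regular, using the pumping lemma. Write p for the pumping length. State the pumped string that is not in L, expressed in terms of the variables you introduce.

Toward a contradiction, assume L is regular with pumping length p.
Take w = 0^{p³} ∈ L with |w| = p³ ≥ p.
Write w = xyz as guaranteed by the lemma, with |xy| ≤ p and y is nonempty.
Then y = 0^k for some k with 1 ≤ k ≤ p.
Pump with i = 2: xy^2z = 0^{p³+k}. Since 1 ≤ k ≤ p, p³ < p³+k ≤ p³+p < p³+3p²+3p+1 = (p+1)³, so p³+k is not a perfect cube. So xy^2z ∉ L.
Contradiction. Therefore L is not regular.

0^{p³+k}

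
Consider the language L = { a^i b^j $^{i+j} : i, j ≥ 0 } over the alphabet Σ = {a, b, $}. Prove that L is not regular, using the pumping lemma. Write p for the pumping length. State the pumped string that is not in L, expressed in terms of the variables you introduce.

Toward a contradiction, assume L is regular with pumping length p.
Take w = a^p b^p $^{2p} ∈ L (with i=j=p, i+j=2p), |w| = 4p ≥ p.
By the pumping lemma, w = xyz with |xy| ≤ p and |y| > 0.
Since the first p symbols of w are all a's and |xy| ≤ p, y lies entirely in the leading a-block: y = a^k for some k with 1 ≤ k ≤ p.
Consider xy^2z = a^{p+k} b^p $^{2p}. Now the a- and b-counts sum to 2p+k, but the $-count is 2p ≠ 2p+k. So xy^2z ∉ L.
This contradicts the pumping lemma, so L is not regular.

a^{p+k} b^p $^{2p}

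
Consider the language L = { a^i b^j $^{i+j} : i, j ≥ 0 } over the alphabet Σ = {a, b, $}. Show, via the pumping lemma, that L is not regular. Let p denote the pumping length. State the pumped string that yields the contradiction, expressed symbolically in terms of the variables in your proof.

a^{p+k} b^p $^{2p}

Assume L is regular; let p be its pumping constant.
Take w = a^p b^p $^{2p} ∈ L (with i=j=p, i+j=2p), |w| = 4p ≥ p.
By the pumping lemma, w = xyz with |xy| ≤ p and |y| ≥ 1.
Because |xy| ≤ p and w begins with p copies of a, we have y = a^k with 1 ≤ k ≤ p.
Consider xy^2z = a^{p+k} b^p $^{2p}. Now the a- and b-counts sum to 2p+k, but the $-count is 2p ≠ 2p+k. So xy^2z ∉ L.
This is a contradiction; hence L is not regular.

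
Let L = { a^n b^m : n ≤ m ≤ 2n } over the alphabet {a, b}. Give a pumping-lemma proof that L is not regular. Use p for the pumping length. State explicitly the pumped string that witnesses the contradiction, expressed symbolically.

a^{p+k} b^p

Toward a contradiction, assume L is regular with pumping length p.
Take w = a^p b^p ∈ L (since p ≤ p ≤ 2p), with |w| = 2p ≥ p.
By the pumping lemma, w = xyz with |xy| ≤ p and |y| > 0.
Since the first p symbols of w are all a's and |xy| ≤ p, y lies entirely in the leading a-block: y = a^k for some k with 1 ≤ k ≤ p.
Pump with i = 2: xy^2z = a^{p+k} b^p. Now n = p+k > p = m, so the condition n ≤ m fails. Thus xy^2z ∉ L.
Contradiction. Therefore L is not regular.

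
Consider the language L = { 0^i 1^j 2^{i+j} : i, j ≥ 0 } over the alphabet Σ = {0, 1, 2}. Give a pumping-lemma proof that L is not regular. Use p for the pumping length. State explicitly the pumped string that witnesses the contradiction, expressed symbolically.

0^{p+k} 1^p 2^{2p}

Assume L is regular. Let p be the pumping length given by the pumping lemma.
Take w = 0^p 1^p 2^{2p} ∈ L (with i=j=p, i+j=2p), |w| = 4p ≥ p.
The pumping lemma gives a decomposition w = xyz where |xy| ≤ p and y is nonempty.
Since the first p symbols of w are all 0's and |xy| ≤ p, y lies entirely in the leading 0-block: y = 0^k for some k with 1 ≤ k ≤ p.
Consider xy^2z = 0^{p+k} 1^p 2^{2p}. Now the 0- and 1-counts sum to 2p+k, but the 2-count is 2p ≠ 2p+k. So xy^2z ∉ L.
Contradiction. Therefore L is not regular.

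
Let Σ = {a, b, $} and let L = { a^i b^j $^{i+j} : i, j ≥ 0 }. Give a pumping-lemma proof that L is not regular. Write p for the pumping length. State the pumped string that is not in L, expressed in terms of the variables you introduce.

a^{p+k} b^p $^{2p}

Assume L is regular. Let p be the pumping length given by the pumping lemma.
Take w = a^p b^p $^{2p} ∈ L (with i=j=p, i+j=2p), |w| = 4p ≥ p.
The pumping lemma gives a decomposition w = xyz where |xy| ≤ p and |y| ≥ 1.
Because |xy| ≤ p and w begins with p copies of a, we have y = a^k with 1 ≤ k ≤ p.
Consider xy^2z = a^{p+k} b^p $^{2p}. Now the a- and b-counts sum to 2p+k, but the $-count is 2p ≠ 2p+k. So xy^2z ∉ L.
This is a contradiction; hence L is not regular.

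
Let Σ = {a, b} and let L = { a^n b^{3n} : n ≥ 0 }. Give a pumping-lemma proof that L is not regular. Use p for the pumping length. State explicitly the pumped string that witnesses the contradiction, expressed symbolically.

Suppose for contradiction that L is regular, and let p be the pumping length.
Choose w = a^p b^{3p}, which is in L with |w| = 4p ≥ p.
By the pumping lemma, w = xyz with |xy| ≤ p and y is nonempty.
Because |xy| ≤ p and w begins with p copies of a, we have y = a^k with 1 ≤ k ≤ p.
Pump with i = 2: xy^2z = a^{p+k} b^{3p}. For this to lie in L we would need 3p = 3(p+k), which forces k = 0. But k ≥ 1, so xy^2z ∉ L.
This is a contradiction; hence L is not regular.

a^{p+k} b^{3p}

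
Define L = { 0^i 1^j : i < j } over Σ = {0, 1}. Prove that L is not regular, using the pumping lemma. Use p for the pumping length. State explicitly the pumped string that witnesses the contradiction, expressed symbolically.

0^{p+k} 1^{p+1}

Assume L is regular; let p be its pumping constant.
Choose w = 0^p 1^{p+1} ∈ L, with |w| = 2p+1 ≥ p.
By the pumping lemma, w = xyz with |xy| ≤ p and |y| ≥ 1.
The first p characters of w are 0's, so xy (and hence y) consists only of 0's. Write y = 0^k, 1 ≤ k ≤ p.
Consider xy^2z = 0^{p+k} 1^{p+1}. Since k ≥ 1, the 0-count p+k is at least p+1, so i < j fails; thus xy^2z ∉ L.
This contradicts the pumping lemma, so L is not regular.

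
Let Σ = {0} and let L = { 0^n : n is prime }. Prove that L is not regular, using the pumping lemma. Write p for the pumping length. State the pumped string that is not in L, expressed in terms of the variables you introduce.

Assume L is regular. Let p be the pumping length given by the pumping lemma.
Let q be a prime with q ≥ p+2 (infinitely many primes exist), and take w = 0^q ∈ L with |w| = q ≥ p.
Write w = xyz as guaranteed by the lemma, with |xy| ≤ p and y is nonempty.
Then y = 0^k for some k with 1 ≤ k ≤ p.
Since 1 ≤ k ≤ p, |xz| = q-k. Pump with i = q+1: |xy^{q+1}z| = (q-k)+(q+1)k = q+qk = q(1+k), which is composite (both factors ≥ 2). So xy^{q+1}z = 0^{q(1+k)} ∉ L.
This contradicts the pumping lemma, so L is not regular.

0^{q(1+k)}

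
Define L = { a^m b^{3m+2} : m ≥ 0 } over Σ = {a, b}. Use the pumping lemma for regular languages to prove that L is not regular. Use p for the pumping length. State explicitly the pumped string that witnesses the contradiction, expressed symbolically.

Suppose for contradiction that L is regular, and let p be the pumping length.
Let w = a^p b^{3p+2} ∈ L; note |w| = 4p+2 ≥ p.
By the pumping lemma, w = xyz with |xy| ≤ p and y is nonempty.
Since the first p symbols of w are all a's and |xy| ≤ p, y lies entirely in the leading a-block: y = a^k for some k with 1 ≤ k ≤ p.
Pump with i = 2: xy^2z = a^{p+k} b^{3p+2}. For this to lie in L we would need 3p+2 = 3(p+k)+2, which forces k = 0. But k ≥ 1, so xy^2z ∉ L.
Contradiction. Therefore L is not regular.

a^{p+k} b^{3p+2}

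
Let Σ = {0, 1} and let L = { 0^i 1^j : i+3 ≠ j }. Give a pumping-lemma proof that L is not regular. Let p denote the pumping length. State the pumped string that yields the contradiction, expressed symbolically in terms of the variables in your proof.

Suppose for contradiction that L is regular, and let p be the pumping length.
Choose w = 0^p 1^{p+p!+3}. Since p ≠ (p+p!+3)-3 = p+p!, w ∈ L; and |w| ≥ p.
The pumping lemma gives a decomposition w = xyz where |xy| ≤ p and |y| ≥ 1.
Since the first p symbols of w are all 0's and |xy| ≤ p, y lies entirely in the leading 0-block: y = 0^k for some k with 1 ≤ k ≤ p.
Since 1 ≤ k ≤ p, k divides p!; set t = 1 + p!/k. Then xy^t z has p + (p!/k)·k = p + p! copies of 0. Now the 0-count is p+p! and (1-count)-3 = (p+p!+3)-3 = p+p!, so i+3 ≠ j fails. So xy^t z = 0^{p+p!} 1^{p+p!+3} ∉ L.
This is a contradiction; hence L is not regular.

0^{p+p!} 1^{p+p!+3}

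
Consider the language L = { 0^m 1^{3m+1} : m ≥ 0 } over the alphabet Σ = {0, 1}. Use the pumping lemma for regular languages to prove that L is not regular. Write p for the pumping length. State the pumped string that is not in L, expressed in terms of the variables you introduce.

Toward a contradiction, assume L is regular with pumping length p.
Take w = 0^p 1^{3p+1}. Then w ∈ L and |w| = 4p+1 ≥ p.
Write w = xyz as guaranteed by the lemma, with |xy| ≤ p and y is nonempty.
Because |xy| ≤ p and w begins with p copies of 0, we have y = 0^k with 1 ≤ k ≤ p.
Pump with i = 2: xy^2z = 0^{p+k} 1^{3p+1}. For this to lie in L we would need 3p+1 = 3(p+k)+1, which forces k = 0. But k ≥ 1, so xy^2z ∉ L.
Contradiction. Therefore L is not regular.

0^{p+k} 1^{3p+1}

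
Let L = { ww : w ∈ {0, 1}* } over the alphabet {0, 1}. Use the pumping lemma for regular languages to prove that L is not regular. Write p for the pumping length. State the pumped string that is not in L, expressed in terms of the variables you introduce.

Suppose for contradiction that L is regular, and let p be the pumping length.
Take w = 0^p 1^p 0^p 1^p = uu where u = 0^p1^p; then w ∈ L and |w| = 4p ≥ p.
The pumping lemma gives a decomposition w = xyz where |xy| ≤ p and |y| ≥ 1.
Since the first p symbols of w are all 0's and |xy| ≤ p, y lies entirely in the leading 0-block: y = 0^k for some k with 1 ≤ k ≤ p.
Pump with i = 2: xy^2z = 0^{p+k} 1^p 0^p 1^p, of length 4p+k. Suppose this equals vv. The string starts with 0 and ends with 1, so v does too; thus the boundary between the two copies of v is a 1→0 transition. There is exactly one such transition, at position 2p+k, so |v| = 2p+k and |vv| = 4p+2k ≠ 4p+k since k ≥ 1. So xy^2z ∉ L.
This contradicts the pumping lemma, so L is not regular.

0^{p+k} 1^p 0^p 1^p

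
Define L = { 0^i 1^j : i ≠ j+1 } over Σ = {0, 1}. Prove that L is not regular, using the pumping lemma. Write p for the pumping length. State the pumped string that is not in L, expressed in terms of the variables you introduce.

0^{p+p!} 1^{p+p!-1}

Assume L is regular. Let p be the pumping length given by the pumping lemma.
Choose w = 0^p 1^{p+p!-1}. Since p ≠ (p+p!-1)+1 = p+p!, w ∈ L; and |w| ≥ p.
Write w = xyz as guaranteed by the lemma, with |xy| ≤ p and |y| > 0.
The first p characters of w are 0's, so xy (and hence y) consists only of 0's. Write y = 0^k, 1 ≤ k ≤ p.
Since 1 ≤ k ≤ p, k divides p!; set t = 1 + p!/k. Then xy^t z has p + (p!/k)·k = p + p! copies of 0. Now the 0-count is p+p! and (1-count)+1 = (p+p!-1)+1 = p+p!, so i ≠ j+1 fails. So xy^t z = 0^{p+p!} 1^{p+p!-1} ∉ L.
Contradiction. Therefore L is not regular.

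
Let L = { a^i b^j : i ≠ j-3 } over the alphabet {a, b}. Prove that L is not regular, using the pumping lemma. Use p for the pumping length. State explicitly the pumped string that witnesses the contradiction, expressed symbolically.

Toward a contradiction, assume L is regular with pumping length p.
Choose w = a^p b^{p+p!+3}. Since p ≠ (p+p!+3)-3 = p+p!, w ∈ L; and |w| ≥ p.
Write w = xyz as guaranteed by the lemma, with |xy| ≤ p and y is nonempty.
Because |xy| ≤ p and w begins with p copies of a, we have y = a^k with 1 ≤ k ≤ p.
Since 1 ≤ k ≤ p, k divides p!; set t = 1 + p!/k. Then xy^t z has p + (p!/k)·k = p + p! copies of a. Now the a-count is p+p! and (b-count)-3 = (p+p!+3)-3 = p+p!, so i ≠ j-3 fails. So xy^t z = a^{p+p!} b^{p+p!+3} ∉ L.
Contradiction. Therefore L is not regular.

a^{p+p!} b^{p+p!+3}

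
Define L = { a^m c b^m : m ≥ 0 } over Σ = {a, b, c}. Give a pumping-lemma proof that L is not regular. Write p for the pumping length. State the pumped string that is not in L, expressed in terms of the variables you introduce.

Assume L is regular; let p be its pumping constant.
Take w = a^p c b^p ∈ L with |w| = 2p+1 ≥ p.
By the pumping lemma, w = xyz with |xy| ≤ p and |y| > 0.
Because |xy| ≤ p and w begins with p copies of a, we have y = a^k with 1 ≤ k ≤ p.
Pump with i = 2: xy^2z = a^{p+k} c b^p, which would require p+k = p. But k ≥ 1, so xy^2z ∉ L.
This contradicts the pumping lemma, so L is not regular.

a^{p+k} c b^p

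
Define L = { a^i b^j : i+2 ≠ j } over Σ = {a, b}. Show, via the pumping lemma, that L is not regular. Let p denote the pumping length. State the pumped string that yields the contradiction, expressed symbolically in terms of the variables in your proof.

Assume L is regular; let p be its pumping constant.
Choose w = a^p b^{p+p!+2}. Since p ≠ (p+p!+2)-2 = p+p!, w ∈ L; and |w| ≥ p.
By the pumping lemma, w = xyz with |xy| ≤ p and |y| ≥ 1.
Since the first p symbols of w are all a's and |xy| ≤ p, y lies entirely in the leading a-block: y = a^k for some k with 1 ≤ k ≤ p.
Since 1 ≤ k ≤ p, k divides p!; set t = 1 + p!/k. Then xy^t z has p + (p!/k)·k = p + p! copies of a. Now the a-count is p+p! and (b-count)-2 = (p+p!+2)-2 = p+p!, so i+2 ≠ j fails. So xy^t z = a^{p+p!} b^{p+p!+2} ∉ L.
This is a contradiction; hence L is not regular.

a^{p+p!} b^{p+p!+2}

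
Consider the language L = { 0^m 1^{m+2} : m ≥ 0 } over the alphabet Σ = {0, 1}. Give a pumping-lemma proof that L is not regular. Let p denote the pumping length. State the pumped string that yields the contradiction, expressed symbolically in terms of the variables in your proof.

0^{p+k} 1^{p+2}

Assume L is regular; let p be its pumping constant.
Let w = 0^p 1^{p+2} ∈ L; note |w| = 2p+2 ≥ p.
Write w = xyz as guaranteed by the lemma, with |xy| ≤ p and |y| ≥ 1.
Because |xy| ≤ p and w begins with p copies of 0, we have y = 0^k with 1 ≤ k ≤ p.
Pump with i = 2: xy^2z = 0^{p+k} 1^{p+2}. For this to lie in L we would need p+2 = (p+k)+2, which forces k = 0. But k ≥ 1, so xy^2z ∉ L.
This contradicts the pumping lemma, so L is not regular.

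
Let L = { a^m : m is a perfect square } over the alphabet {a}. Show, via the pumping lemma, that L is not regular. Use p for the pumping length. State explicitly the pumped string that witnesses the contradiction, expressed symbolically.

a^{p²+k}

Assume L is regular. Let p be the pumping length given by the pumping lemma.
Take w = a^{p²} ∈ L with |w| = p² ≥ p.
The pumping lemma gives a decomposition w = xyz where |xy| ≤ p and |y| > 0.
Then y = a^k for some k with 1 ≤ k ≤ p.
Pump with i = 2: xy^2z = a^{p²+k}. Since 1 ≤ k ≤ p, p² < p²+k ≤ p²+p < (p+1)², so p²+k lies strictly between consecutive squares and is not a perfect square. So xy^2z ∉ L.
This is a contradiction; hence L is not regular.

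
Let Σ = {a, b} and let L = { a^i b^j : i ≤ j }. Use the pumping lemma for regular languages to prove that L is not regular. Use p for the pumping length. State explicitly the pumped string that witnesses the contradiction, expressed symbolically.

Assume L is regular. Let p be the pumping length given by the pumping lemma.
Choose w = a^p b^p ∈ L, with |w| = 2p ≥ p.
The pumping lemma gives a decomposition w = xyz where |xy| ≤ p and y is nonempty.
The first p characters of w are a's, so xy (and hence y) consists only of a's. Write y = a^k, 1 ≤ k ≤ p.
Consider xy^2z = a^{p+k} b^p. Since k ≥ 1, the a-count p+k exceeds the b-count p, so i ≤ j fails; thus xy^2z ∉ L.
This contradicts the pumping lemma, so L is not regular.

a^{p+k} b^p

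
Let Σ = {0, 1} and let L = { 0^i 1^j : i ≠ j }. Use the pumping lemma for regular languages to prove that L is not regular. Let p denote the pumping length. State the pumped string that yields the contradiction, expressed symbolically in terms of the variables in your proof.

0^{p+p!} 1^{p+p!}

Assume L is regular. Let p be the pumping length given by the pumping lemma.
Choose w = 0^p 1^{p+p!}. Since p ≠ p+p!, w ∈ L; and |w| ≥ p.
By the pumping lemma, w = xyz with |xy| ≤ p and y is nonempty.
The first p characters of w are 0's, so xy (and hence y) consists only of 0's. Write y = 0^k, 1 ≤ k ≤ p.
Since 1 ≤ k ≤ p, k divides p!; set t = 1 + p!/k. Then xy^t z has p + (p!/k)·k = p + p! copies of 0. Now the 0-count equals the 1-count, so i ≠ j fails. So xy^t z = 0^{p+p!} 1^{p+p!} ∉ L.
This contradicts the pumping lemma, so L is not regular.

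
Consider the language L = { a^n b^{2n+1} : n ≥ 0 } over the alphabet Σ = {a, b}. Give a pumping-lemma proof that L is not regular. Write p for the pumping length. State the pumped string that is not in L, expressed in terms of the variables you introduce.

a^{p+k} b^{2p+1}

Assume L is regular; let p be its pumping constant.
Let w = a^p b^{2p+1} ∈ L; note |w| = 3p+1 ≥ p.
Write w = xyz as guaranteed by the lemma, with |xy| ≤ p and |y| > 0.
Since the first p symbols of w are all a's and |xy| ≤ p, y lies entirely in the leading a-block: y = a^k for some k with 1 ≤ k ≤ p.
Pump with i = 2: xy^2z = a^{p+k} b^{2p+1}. For this to lie in L we would need 2p+1 = 2(p+k)+1, which forces k = 0. But k ≥ 1, so xy^2z ∉ L.
Contradiction. Therefore L is not regular.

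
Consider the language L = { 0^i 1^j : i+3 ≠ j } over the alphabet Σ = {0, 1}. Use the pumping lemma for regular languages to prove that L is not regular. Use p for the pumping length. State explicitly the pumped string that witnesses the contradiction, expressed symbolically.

0^{p+p!} 1^{p+p!+3}

Assume L is regular. Let p be the pumping length given by the pumping lemma.
Choose w = 0^p 1^{p+p!+3}. Since p ≠ (p+p!+3)-3 = p+p!, w ∈ L; and |w| ≥ p.
Write w = xyz as guaranteed by the lemma, with |xy| ≤ p and |y| ≥ 1.
Because |xy| ≤ p and w begins with p copies of 0, we have y = 0^k with 1 ≤ k ≤ p.
Since 1 ≤ k ≤ p, k divides p!; set t = 1 + p!/k. Then xy^t z has p + (p!/k)·k = p + p! copies of 0. Now the 0-count is p+p! and (1-count)-3 = (p+p!+3)-3 = p+p!, so i+3 ≠ j fails. So xy^t z = 0^{p+p!} 1^{p+p!+3} ∉ L.
Contradiction. Therefore L is not regular.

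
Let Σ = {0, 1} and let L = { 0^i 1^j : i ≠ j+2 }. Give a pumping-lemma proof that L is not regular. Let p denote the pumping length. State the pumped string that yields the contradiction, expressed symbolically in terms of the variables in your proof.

Assume L is regular; let p be its pumping constant.
Choose w = 0^p 1^{p+p!-2}. Since p ≠ (p+p!-2)+2 = p+p!, w ∈ L; and |w| ≥ p.
The pumping lemma gives a decomposition w = xyz where |xy| ≤ p and |y| ≥ 1.
Because |xy| ≤ p and w begins with p copies of 0, we have y = 0^k with 1 ≤ k ≤ p.
Since 1 ≤ k ≤ p, k divides p!; set t = 1 + p!/k. Then xy^t z has p + (p!/k)·k = p + p! copies of 0. Now the 0-count is p+p! and (1-count)+2 = (p+p!-2)+2 = p+p!, so i ≠ j+2 fails. So xy^t z = 0^{p+p!} 1^{p+p!-2} ∉ L.
Contradiction. Therefore L is not regular.

0^{p+p!} 1^{p+p!-2}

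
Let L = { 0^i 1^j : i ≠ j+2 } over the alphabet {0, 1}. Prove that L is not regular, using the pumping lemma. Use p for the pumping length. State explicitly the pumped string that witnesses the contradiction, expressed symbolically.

Suppose for contradiction that L is regular, and let p be the pumping length.
Choose w = 0^p 1^{p+p!-2}. Since p ≠ (p+p!-2)+2 = p+p!, w ∈ L; and |w| ≥ p.
Write w = xyz as guaranteed by the lemma, with |xy| ≤ p and |y| > 0.
The first p characters of w are 0's, so xy (and hence y) consists only of 0's. Write y = 0^k, 1 ≤ k ≤ p.
Since 1 ≤ k ≤ p, k divides p!; set t = 1 + p!/k. Then xy^t z has p + (p!/k)·k = p + p! copies of 0. Now the 0-count is p+p! and (1-count)+2 = (p+p!-2)+2 = p+p!, so i ≠ j+2 fails. So xy^t z = 0^{p+p!} 1^{p+p!-2} ∉ L.
Contradiction. Therefore L is not regular.

0^{p+p!} 1^{p+p!-2}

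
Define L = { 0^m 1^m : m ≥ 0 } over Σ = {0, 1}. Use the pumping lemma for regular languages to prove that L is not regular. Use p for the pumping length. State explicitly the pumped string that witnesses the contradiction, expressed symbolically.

Suppose for contradiction that L is regular, and let p be the pumping length.
Take w = 0^p 1^p. Then w ∈ L and |w| = 2p ≥ p.
The pumping lemma gives a decomposition w = xyz where |xy| ≤ p and y is nonempty.
The first p characters of w are 0's, so xy (and hence y) consists only of 0's. Write y = 0^k, 1 ≤ k ≤ p.
Pump with i = 2: xy^2z = 0^{p+k} 1^p. For this to lie in L we would need p = p+k, which forces k = 0. But k ≥ 1, so xy^2z ∉ L.
Contradiction. Therefore L is not regular.

0^{p+k} 1^p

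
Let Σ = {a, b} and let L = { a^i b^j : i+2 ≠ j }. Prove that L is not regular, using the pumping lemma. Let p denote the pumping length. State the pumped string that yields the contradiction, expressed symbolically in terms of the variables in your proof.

Assume L is regular; let p be its pumping constant.
Choose w = a^p b^{p+p!+2}. Since p ≠ (p+p!+2)-2 = p+p!, w ∈ L; and |w| ≥ p.
By the pumping lemma, w = xyz with |xy| ≤ p and |y| ≥ 1.
Because |xy| ≤ p and w begins with p copies of a, we have y = a^k with 1 ≤ k ≤ p.
Since 1 ≤ k ≤ p, k divides p!; set t = 1 + p!/k. Then xy^t z has p + (p!/k)·k = p + p! copies of a. Now the a-count is p+p! and (b-count)-2 = (p+p!+2)-2 = p+p!, so i+2 ≠ j fails. So xy^t z = a^{p+p!} b^{p+p!+2} ∉ L.
This is a contradiction; hence L is not regular.

a^{p+p!} b^{p+p!+2}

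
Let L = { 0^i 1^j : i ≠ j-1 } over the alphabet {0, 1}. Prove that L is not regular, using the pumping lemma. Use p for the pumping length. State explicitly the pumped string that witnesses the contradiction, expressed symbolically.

Toward a contradiction, assume L is regular with pumping length p.
Choose w = 0^p 1^{p+p!+1}. Since p ≠ (p+p!+1)-1 = p+p!, w ∈ L; and |w| ≥ p.
By the pumping lemma, w = xyz with |xy| ≤ p and |y| ≥ 1.
Since the first p symbols of w are all 0's and |xy| ≤ p, y lies entirely in the leading 0-block: y = 0^k for some k with 1 ≤ k ≤ p.
Since 1 ≤ k ≤ p, k divides p!; set t = 1 + p!/k. Then xy^t z has p + (p!/k)·k = p + p! copies of 0. Now the 0-count is p+p! and (1-count)-1 = (p+p!+1)-1 = p+p!, so i ≠ j-1 fails. So xy^t z = 0^{p+p!} 1^{p+p!+1} ∉ L.
Contradiction. Therefore L is not regular.

0^{p+p!} 1^{p+p!+1}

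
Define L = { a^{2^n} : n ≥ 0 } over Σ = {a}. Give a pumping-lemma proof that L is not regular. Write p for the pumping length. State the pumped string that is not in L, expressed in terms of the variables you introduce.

Assume L is regular; let p be its pumping constant.
Take w = a^{2^p} ∈ L with |w| = 2^p ≥ p.
Write w = xyz as guaranteed by the lemma, with |xy| ≤ p and |y| ≥ 1.
Then y = a^k for some k with 1 ≤ k ≤ p.
Pump with i = 2: xy^2z = a^{2^p+k}. Since 1 ≤ k ≤ p < 2^p, we have 2^p < 2^p+k < 2^{p+1}, so 2^p+k is not a power of 2. So xy^2z ∉ L.
This contradicts the pumping lemma, so L is not regular.

a^{2^p+k}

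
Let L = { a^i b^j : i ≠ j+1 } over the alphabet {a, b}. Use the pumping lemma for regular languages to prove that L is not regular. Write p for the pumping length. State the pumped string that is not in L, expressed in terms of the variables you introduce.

a^{p+p!} b^{p+p!-1}

Assume L is regular; let p be its pumping constant.
Choose w = a^p b^{p+p!-1}. Since p ≠ (p+p!-1)+1 = p+p!, w ∈ L; and |w| ≥ p.
The pumping lemma gives a decomposition w = xyz where |xy| ≤ p and |y| ≥ 1.
Since the first p symbols of w are all a's and |xy| ≤ p, y lies entirely in the leading a-block: y = a^k for some k with 1 ≤ k ≤ p.
Since 1 ≤ k ≤ p, k divides p!; set t = 1 + p!/k. Then xy^t z has p + (p!/k)·k = p + p! copies of a. Now the a-count is p+p! and (b-count)+1 = (p+p!-1)+1 = p+p!, so i ≠ j+1 fails. So xy^t z = a^{p+p!} b^{p+p!-1} ∉ L.
This is a contradiction; hence L is not regular.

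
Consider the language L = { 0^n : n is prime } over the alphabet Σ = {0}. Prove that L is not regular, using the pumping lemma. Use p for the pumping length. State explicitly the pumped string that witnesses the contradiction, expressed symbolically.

Toward a contradiction, assume L is regular with pumping length p.
Let q be a prime with q ≥ p+2 (infinitely many primes exist), and take w = 0^q ∈ L with |w| = q ≥ p.
The pumping lemma gives a decomposition w = xyz where |xy| ≤ p and y is nonempty.
Then y = 0^k for some k with 1 ≤ k ≤ p.
Since 1 ≤ k ≤ p, |xz| = q-k. Pump with i = q+1: |xy^{q+1}z| = (q-k)+(q+1)k = q+qk = q(1+k), which is composite (both factors ≥ 2). So xy^{q+1}z = 0^{q(1+k)} ∉ L.
This is a contradiction; hence L is not regular.

0^{q(1+k)}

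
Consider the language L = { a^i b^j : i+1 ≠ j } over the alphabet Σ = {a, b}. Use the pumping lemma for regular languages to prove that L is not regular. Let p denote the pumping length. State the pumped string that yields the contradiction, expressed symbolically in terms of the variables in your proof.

a^{p+p!} b^{p+p!+1}

Toward a contradiction, assume L is regular with pumping length p.
Choose w = a^p b^{p+p!+1}. Since p ≠ (p+p!+1)-1 = p+p!, w ∈ L; and |w| ≥ p.
By the pumping lemma, w = xyz with |xy| ≤ p and |y| > 0.
Because |xy| ≤ p and w begins with p copies of a, we have y = a^k with 1 ≤ k ≤ p.
Since 1 ≤ k ≤ p, k divides p!; set t = 1 + p!/k. Then xy^t z has p + (p!/k)·k = p + p! copies of a. Now the a-count is p+p! and (b-count)-1 = (p+p!+1)-1 = p+p!, so i+1 ≠ j fails. So xy^t z = a^{p+p!} b^{p+p!+1} ∉ L.
Contradiction. Therefore L is not regular.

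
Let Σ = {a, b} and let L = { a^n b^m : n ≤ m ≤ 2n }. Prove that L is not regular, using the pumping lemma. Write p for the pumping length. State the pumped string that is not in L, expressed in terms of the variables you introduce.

a^{p+k} b^p

Toward a contradiction, assume L is regular with pumping length p.
Take w = a^p b^p ∈ L (since p ≤ p ≤ 2p), with |w| = 2p ≥ p.
The pumping lemma gives a decomposition w = xyz where |xy| ≤ p and |y| > 0.
Because |xy| ≤ p and w begins with p copies of a, we have y = a^k with 1 ≤ k ≤ p.
Pump with i = 2: xy^2z = a^{p+k} b^p. Now n = p+k > p = m, so the condition n ≤ m fails. Thus xy^2z ∉ L.
This is a contradiction; hence L is not regular.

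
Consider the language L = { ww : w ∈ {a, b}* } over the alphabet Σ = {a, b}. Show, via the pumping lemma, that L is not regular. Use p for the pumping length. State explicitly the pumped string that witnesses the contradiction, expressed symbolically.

Suppose for contradiction that L is regular, and let p be the pumping length.
Take w = a^p b^p a^p b^p = uu where u = a^pb^p; then w ∈ L and |w| = 4p ≥ p.
Write w = xyz as guaranteed by the lemma, with |xy| ≤ p and |y| > 0.
Because |xy| ≤ p and w begins with p copies of a, we have y = a^k with 1 ≤ k ≤ p.
Pump with i = 2: xy^2z = a^{p+k} b^p a^p b^p, of length 4p+k. Suppose this equals vv. The string starts with a and ends with b, so v does too; thus the boundary between the two copies of v is a b→a transition. There is exactly one such transition, at position 2p+k, so |v| = 2p+k and |vv| = 4p+2k ≠ 4p+k since k ≥ 1. So xy^2z ∉ L.
This contradicts the pumping lemma, so L is not regular.

a^{p+k} b^p a^p b^p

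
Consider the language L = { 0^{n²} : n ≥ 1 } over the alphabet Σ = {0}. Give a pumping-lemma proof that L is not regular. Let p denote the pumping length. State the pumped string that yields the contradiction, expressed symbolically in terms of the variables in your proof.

Toward a contradiction, assume L is regular with pumping length p.
Take w = 0^{p²} ∈ L with |w| = p² ≥ p.
The pumping lemma gives a decomposition w = xyz where |xy| ≤ p and |y| ≥ 1.
Then y = 0^k for some k with 1 ≤ k ≤ p.
Pump with i = 2: xy^2z = 0^{p²+k}. Since 1 ≤ k ≤ p, p² < p²+k ≤ p²+p < (p+1)², so p²+k lies strictly between consecutive squares and is not a perfect square. So xy^2z ∉ L.
Contradiction. Therefore L is not regular.

0^{p²+k}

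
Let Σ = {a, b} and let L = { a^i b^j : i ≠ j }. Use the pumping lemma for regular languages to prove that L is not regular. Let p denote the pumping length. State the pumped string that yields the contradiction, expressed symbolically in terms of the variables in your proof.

Toward a contradiction, assume L is regular with pumping length p.
Choose w = a^p b^{p+p!}. Since p ≠ p+p!, w ∈ L; and |w| ≥ p.
By the pumping lemma, w = xyz with |xy| ≤ p and |y| ≥ 1.
Because |xy| ≤ p and w begins with p copies of a, we have y = a^k with 1 ≤ k ≤ p.
Since 1 ≤ k ≤ p, k divides p!; set t = 1 + p!/k. Then xy^t z has p + (p!/k)·k = p + p! copies of a. Now the a-count equals the b-count, so i ≠ j fails. So xy^t z = a^{p+p!} b^{p+p!} ∉ L.
Contradiction. Therefore L is not regular.

a^{p+p!} b^{p+p!}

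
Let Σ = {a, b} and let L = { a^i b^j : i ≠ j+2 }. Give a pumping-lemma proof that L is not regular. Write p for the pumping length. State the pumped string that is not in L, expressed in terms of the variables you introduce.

a^{p+p!} b^{p+p!-2}

Toward a contradiction, assume L is regular with pumping length p.
Choose w = a^p b^{p+p!-2}. Since p ≠ (p+p!-2)+2 = p+p!, w ∈ L; and |w| ≥ p.
The pumping lemma gives a decomposition w = xyz where |xy| ≤ p and |y| > 0.
Because |xy| ≤ p and w begins with p copies of a, we have y = a^k with 1 ≤ k ≤ p.
Since 1 ≤ k ≤ p, k divides p!; set t = 1 + p!/k. Then xy^t z has p + (p!/k)·k = p + p! copies of a. Now the a-count is p+p! and (b-count)+2 = (p+p!-2)+2 = p+p!, so i ≠ j+2 fails. So xy^t z = a^{p+p!} b^{p+p!-2} ∉ L.
This contradicts the pumping lemma, so L is not regular.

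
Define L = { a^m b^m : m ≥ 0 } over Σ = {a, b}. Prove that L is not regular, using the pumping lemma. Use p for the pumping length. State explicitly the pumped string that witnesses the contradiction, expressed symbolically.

a^{p+k} b^p

Assume L is regular. Let p be the pumping length given by the pumping lemma.
Take w = a^p b^p. Then w ∈ L and |w| = 2p ≥ p.
Write w = xyz as guaranteed by the lemma, with |xy| ≤ p and y is nonempty.
Because |xy| ≤ p and w begins with p copies of a, we have y = a^k with 1 ≤ k ≤ p.
Pump with i = 2: xy^2z = a^{p+k} b^p. For this to lie in L we would need p = p+k, which forces k = 0. But k ≥ 1, so xy^2z ∉ L.
Contradiction. Therefore L is not regular.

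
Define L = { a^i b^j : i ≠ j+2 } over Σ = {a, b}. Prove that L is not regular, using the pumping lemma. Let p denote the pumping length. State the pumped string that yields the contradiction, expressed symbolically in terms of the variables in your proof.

a^{p+p!} b^{p+p!-2}

Assume L is regular. Let p be the pumping length given by the pumping lemma.
Choose w = a^p b^{p+p!-2}. Since p ≠ (p+p!-2)+2 = p+p!, w ∈ L; and |w| ≥ p.
The pumping lemma gives a decomposition w = xyz where |xy| ≤ p and |y| > 0.
The first p characters of w are a's, so xy (and hence y) consists only of a's. Write y = a^k, 1 ≤ k ≤ p.
Since 1 ≤ k ≤ p, k divides p!; set t = 1 + p!/k. Then xy^t z has p + (p!/k)·k = p + p! copies of a. Now the a-count is p+p! and (b-count)+2 = (p+p!-2)+2 = p+p!, so i ≠ j+2 fails. So xy^t z = a^{p+p!} b^{p+p!-2} ∉ L.
Contradiction. Therefore L is not regular.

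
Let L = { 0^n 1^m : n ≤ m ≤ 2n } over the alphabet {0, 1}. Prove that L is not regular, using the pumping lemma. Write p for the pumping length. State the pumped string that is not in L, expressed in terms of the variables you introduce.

0^{p+k} 1^p

Suppose for contradiction that L is regular, and let p be the pumping length.
Take w = 0^p 1^p ∈ L (since p ≤ p ≤ 2p), with |w| = 2p ≥ p.
By the pumping lemma, w = xyz with |xy| ≤ p and y is nonempty.
The first p characters of w are 0's, so xy (and hence y) consists only of 0's. Write y = 0^k, 1 ≤ k ≤ p.
Pump with i = 2: xy^2z = 0^{p+k} 1^p. Now n = p+k > p = m, so the condition n ≤ m fails. Thus xy^2z ∉ L.
Contradiction. Therefore L is not regular.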